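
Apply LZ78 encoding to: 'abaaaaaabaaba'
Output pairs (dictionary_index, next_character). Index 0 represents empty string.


LZ78 encoding steps:
Dictionary: {0: ''}
Step 1: w='' (idx 0), next='a' -> output (0, 'a'), add 'a' as idx 1
Step 2: w='' (idx 0), next='b' -> output (0, 'b'), add 'b' as idx 2
Step 3: w='a' (idx 1), next='a' -> output (1, 'a'), add 'aa' as idx 3
Step 4: w='aa' (idx 3), next='a' -> output (3, 'a'), add 'aaa' as idx 4
Step 5: w='a' (idx 1), next='b' -> output (1, 'b'), add 'ab' as idx 5
Step 6: w='aa' (idx 3), next='b' -> output (3, 'b'), add 'aab' as idx 6
Step 7: w='a' (idx 1), end of input -> output (1, '')


Encoded: [(0, 'a'), (0, 'b'), (1, 'a'), (3, 'a'), (1, 'b'), (3, 'b'), (1, '')]


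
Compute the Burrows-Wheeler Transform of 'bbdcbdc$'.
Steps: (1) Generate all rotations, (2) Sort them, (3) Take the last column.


Rotations (sorted):
  0: $bbdcbdc -> last char: c
  1: bbdcbdc$ -> last char: $
  2: bdc$bbdc -> last char: c
  3: bdcbdc$b -> last char: b
  4: c$bbdcbd -> last char: d
  5: cbdc$bbd -> last char: d
  6: dc$bbdcb -> last char: b
  7: dcbdc$bb -> last char: b


BWT = c$cbddbb


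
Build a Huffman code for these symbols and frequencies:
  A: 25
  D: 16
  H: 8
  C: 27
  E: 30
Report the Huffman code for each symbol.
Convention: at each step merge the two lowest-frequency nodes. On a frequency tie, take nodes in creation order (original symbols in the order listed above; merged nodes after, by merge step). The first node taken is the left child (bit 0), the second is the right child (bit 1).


Huffman tree construction:
Step 1: Merge H(8) + D(16) = 24
Step 2: Merge (H+D)(24) + A(25) = 49
Step 3: Merge C(27) + E(30) = 57
Step 4: Merge ((H+D)+A)(49) + (C+E)(57) = 106
Read each symbol's code off the tree from the root (left child = 0, right child = 1).

Codes:
  A: 01 (length 2)
  D: 001 (length 3)
  H: 000 (length 3)
  C: 10 (length 2)
  E: 11 (length 2)
Average code length: 236/106 = 2.2264 bits/symbol


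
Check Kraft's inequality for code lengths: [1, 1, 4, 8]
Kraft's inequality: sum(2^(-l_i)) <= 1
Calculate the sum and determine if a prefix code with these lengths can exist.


Sum = 2^(-1) + 2^(-1) + 2^(-4) + 2^(-8)
    = 0.5 + 0.5 + 0.0625 + 0.00390625
    = 273/256 = 1.06640625
Since 1.06640625 > 1, Kraft's inequality is NOT satisfied.
A prefix code with these lengths CANNOT exist.

Kraft sum = 1.06640625. Not satisfied.


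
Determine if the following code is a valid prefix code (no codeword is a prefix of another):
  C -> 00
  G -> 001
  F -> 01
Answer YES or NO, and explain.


Checking each pair (does one codeword prefix another?):
  C='00' vs G='001': prefix -- VIOLATION

NO -- this is NOT a valid prefix code. C (00) is a prefix of G (001).


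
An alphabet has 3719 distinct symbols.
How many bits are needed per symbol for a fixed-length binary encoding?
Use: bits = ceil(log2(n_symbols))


log2(3719) = 11.8607
Bracket: 2^11 = 2048 < 3719 <= 2^12 = 4096
So ceil(log2(3719)) = 12

bits = ceil(log2(3719)) = ceil(11.8607) = 12 bits


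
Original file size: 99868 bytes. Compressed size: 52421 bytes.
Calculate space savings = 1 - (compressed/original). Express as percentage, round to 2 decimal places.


ratio = compressed/original = 52421/99868 = 0.524903
savings = 1 - ratio = 1 - 0.524903 = 0.475097
as a percentage: 0.475097 * 100 = 47.51%

Space savings = 1 - 52421/99868 = 47.51%


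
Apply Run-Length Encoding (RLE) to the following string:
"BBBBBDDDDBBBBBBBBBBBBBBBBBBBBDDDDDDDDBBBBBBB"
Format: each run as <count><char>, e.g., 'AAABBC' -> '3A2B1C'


Scanning runs left to right:
  i=0: run of 'B' x 5 -> '5B'
  i=5: run of 'D' x 4 -> '4D'
  i=9: run of 'B' x 20 -> '20B'
  i=29: run of 'D' x 8 -> '8D'
  i=37: run of 'B' x 7 -> '7B'

RLE = 5B4D20B8D7B


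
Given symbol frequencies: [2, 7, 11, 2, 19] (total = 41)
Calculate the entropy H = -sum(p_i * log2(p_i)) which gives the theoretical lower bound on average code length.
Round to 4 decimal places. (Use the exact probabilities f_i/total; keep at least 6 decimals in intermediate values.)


Per-symbol terms -p_i * log2(p_i) with p_i = f_i/41:
  p = 2/41 = 0.048780: log2(p) = -4.357552, -p*log2(p) = 0.212564
  p = 7/41 = 0.170732: log2(p) = -2.550197, -p*log2(p) = 0.435400
  p = 11/41 = 0.268293: log2(p) = -1.898120, -p*log2(p) = 0.509252
  p = 2/41 = 0.048780: log2(p) = -4.357552, -p*log2(p) = 0.212564
  p = 19/41 = 0.463415: log2(p) = -1.109624, -p*log2(p) = 0.514216
H = 0.212564 + 0.435400 + 0.509252 + 0.212564 + 0.514216 = 1.883996

H = 1.884 bits/symbol


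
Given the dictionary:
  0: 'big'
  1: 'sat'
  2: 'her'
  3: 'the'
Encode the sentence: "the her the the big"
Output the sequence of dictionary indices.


Look up each word in the dictionary:
  'the' -> 3
  'her' -> 2
  'the' -> 3
  'the' -> 3
  'big' -> 0

Encoded: [3, 2, 3, 3, 0]


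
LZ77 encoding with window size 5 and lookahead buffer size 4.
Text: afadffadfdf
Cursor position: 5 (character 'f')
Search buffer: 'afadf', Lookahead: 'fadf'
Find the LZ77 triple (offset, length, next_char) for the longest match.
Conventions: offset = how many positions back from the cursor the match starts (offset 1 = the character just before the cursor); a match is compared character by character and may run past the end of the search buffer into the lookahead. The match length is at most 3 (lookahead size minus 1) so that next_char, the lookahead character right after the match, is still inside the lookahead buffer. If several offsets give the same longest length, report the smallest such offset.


Try each offset into the search buffer:
  offset=1 (pos 4, char 'f'): match length 1
  offset=2 (pos 3, char 'd'): match length 0
  offset=3 (pos 2, char 'a'): match length 0
  offset=4 (pos 1, char 'f'): match length 3
  offset=5 (pos 0, char 'a'): match length 0
Longest match has length 3 at offset 4.
next_char = character at position 5 + 3 = 8 -> 'f'

Best match: offset=4, length=3 (matching 'fad' starting at position 1)
LZ77 triple: (4, 3, 'f')


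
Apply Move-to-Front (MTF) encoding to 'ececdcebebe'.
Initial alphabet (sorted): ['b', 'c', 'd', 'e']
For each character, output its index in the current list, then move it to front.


MTF encoding:
'e': index 3 in ['b', 'c', 'd', 'e'] -> ['e', 'b', 'c', 'd']
'c': index 2 in ['e', 'b', 'c', 'd'] -> ['c', 'e', 'b', 'd']
'e': index 1 in ['c', 'e', 'b', 'd'] -> ['e', 'c', 'b', 'd']
'c': index 1 in ['e', 'c', 'b', 'd'] -> ['c', 'e', 'b', 'd']
'd': index 3 in ['c', 'e', 'b', 'd'] -> ['d', 'c', 'e', 'b']
'c': index 1 in ['d', 'c', 'e', 'b'] -> ['c', 'd', 'e', 'b']
'e': index 2 in ['c', 'd', 'e', 'b'] -> ['e', 'c', 'd', 'b']
'b': index 3 in ['e', 'c', 'd', 'b'] -> ['b', 'e', 'c', 'd']
'e': index 1 in ['b', 'e', 'c', 'd'] -> ['e', 'b', 'c', 'd']
'b': index 1 in ['e', 'b', 'c', 'd'] -> ['b', 'e', 'c', 'd']
'e': index 1 in ['b', 'e', 'c', 'd'] -> ['e', 'b', 'c', 'd']


Output: [3, 2, 1, 1, 3, 1, 2, 3, 1, 1, 1]


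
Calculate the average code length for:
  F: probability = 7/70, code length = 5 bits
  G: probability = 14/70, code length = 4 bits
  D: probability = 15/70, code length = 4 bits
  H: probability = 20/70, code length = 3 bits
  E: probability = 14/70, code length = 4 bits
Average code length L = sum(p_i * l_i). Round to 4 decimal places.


Weighted contributions p_i * l_i:
  F: (7/70) * 5 = 35/70
  G: (14/70) * 4 = 56/70
  D: (15/70) * 4 = 60/70
  H: (20/70) * 3 = 60/70
  E: (14/70) * 4 = 56/70
Sum = (35 + 56 + 60 + 60 + 56)/70 = 267/70

L = 267/70 = 3.8143 bits/symbol


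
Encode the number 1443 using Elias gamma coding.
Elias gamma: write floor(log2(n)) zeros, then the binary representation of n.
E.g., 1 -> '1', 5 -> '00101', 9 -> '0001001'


num_bits = floor(log2(1443)) + 1 = 11
leading_zeros = num_bits - 1 = 10
binary(1443) = 10110100011

Elias gamma(1443) = '0000000000' + '10110100011' = 000000000010110100011 (21 bits)


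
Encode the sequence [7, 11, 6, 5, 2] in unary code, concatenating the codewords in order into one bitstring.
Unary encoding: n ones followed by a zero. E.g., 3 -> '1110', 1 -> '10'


Encode each number as n ones followed by a terminating 0:
  7 -> 11111110 (8 bits)
  11 -> 111111111110 (12 bits)
  6 -> 1111110 (7 bits)
  5 -> 111110 (6 bits)
  2 -> 110 (3 bits)
Total length = 8 + 12 + 7 + 6 + 3 = 36 bits.

Unary([7, 11, 6, 5, 2]) = 111111101111111111101111110111110110 (36 bits)


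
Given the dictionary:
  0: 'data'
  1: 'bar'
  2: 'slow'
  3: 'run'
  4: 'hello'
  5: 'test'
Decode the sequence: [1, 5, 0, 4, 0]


Look up each index in the dictionary:
  1 -> 'bar'
  5 -> 'test'
  0 -> 'data'
  4 -> 'hello'
  0 -> 'data'

Decoded: "bar test data hello data"


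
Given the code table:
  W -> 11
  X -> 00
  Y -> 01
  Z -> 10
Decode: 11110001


Decoding:
11 -> W
11 -> W
00 -> X
01 -> Y


Result: WWXY


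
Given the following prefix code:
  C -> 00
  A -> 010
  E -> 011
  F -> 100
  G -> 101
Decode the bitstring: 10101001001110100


Decoding step by step:
Bits 101 -> G
Bits 010 -> A
Bits 010 -> A
Bits 011 -> E
Bits 101 -> G
Bits 00 -> C


Decoded message: GAAEGC


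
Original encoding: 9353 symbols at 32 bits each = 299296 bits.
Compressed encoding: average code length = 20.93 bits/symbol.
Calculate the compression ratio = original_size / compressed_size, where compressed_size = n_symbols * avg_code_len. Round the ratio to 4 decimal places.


original_size = n_symbols * orig_bits = 9353 * 32 = 299296 bits
compressed_size = n_symbols * avg_code_len = 9353 * 20.93 = 195758.29 bits
ratio = original_size / compressed_size = 299296 / 195758.29 = 1.5289

Compression ratio = 1.5289


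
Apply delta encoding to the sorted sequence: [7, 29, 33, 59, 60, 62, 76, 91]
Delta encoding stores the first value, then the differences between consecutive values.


First value: 7
Deltas:
  29 - 7 = 22
  33 - 29 = 4
  59 - 33 = 26
  60 - 59 = 1
  62 - 60 = 2
  76 - 62 = 14
  91 - 76 = 15


Delta encoded: [7, 22, 4, 26, 1, 2, 14, 15]


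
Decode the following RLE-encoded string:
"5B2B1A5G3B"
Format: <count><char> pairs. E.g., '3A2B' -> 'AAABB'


Expanding each <count><char> pair:
  5B -> 'BBBBB'
  2B -> 'BB'
  1A -> 'A'
  5G -> 'GGGGG'
  3B -> 'BBB'

Decoded = BBBBBBBAGGGGGBBB


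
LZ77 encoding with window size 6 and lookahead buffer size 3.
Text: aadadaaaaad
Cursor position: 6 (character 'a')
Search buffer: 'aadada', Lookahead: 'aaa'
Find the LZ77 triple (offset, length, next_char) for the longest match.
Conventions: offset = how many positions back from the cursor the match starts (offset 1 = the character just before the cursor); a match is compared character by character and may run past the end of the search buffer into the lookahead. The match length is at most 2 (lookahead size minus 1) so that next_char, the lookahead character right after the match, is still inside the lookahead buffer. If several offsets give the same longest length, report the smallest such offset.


Try each offset into the search buffer:
  offset=1 (pos 5, char 'a'): match length 2
  offset=2 (pos 4, char 'd'): match length 0
  offset=3 (pos 3, char 'a'): match length 1
  offset=4 (pos 2, char 'd'): match length 0
  offset=5 (pos 1, char 'a'): match length 1
  offset=6 (pos 0, char 'a'): match length 2
Longest match has length 2, found at offsets 1, 6; take the smallest, offset 1.
next_char = character at position 6 + 2 = 8 -> 'a'

Best match: offset=1, length=2 (matching 'aa' starting at position 5)
LZ77 triple: (1, 2, 'a')


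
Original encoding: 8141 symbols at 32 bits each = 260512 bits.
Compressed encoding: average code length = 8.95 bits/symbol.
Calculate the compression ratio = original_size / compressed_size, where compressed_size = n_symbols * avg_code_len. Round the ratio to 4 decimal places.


original_size = n_symbols * orig_bits = 8141 * 32 = 260512 bits
compressed_size = n_symbols * avg_code_len = 8141 * 8.95 = 72861.95 bits
ratio = original_size / compressed_size = 260512 / 72861.95 = 3.5754

Compression ratio = 3.5754


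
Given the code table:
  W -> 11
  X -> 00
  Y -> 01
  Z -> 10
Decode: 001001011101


Decoding:
00 -> X
10 -> Z
01 -> Y
01 -> Y
11 -> W
01 -> Y


Result: XZYYWY


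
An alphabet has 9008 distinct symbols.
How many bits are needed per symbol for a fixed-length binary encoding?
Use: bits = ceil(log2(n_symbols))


log2(9008) = 13.137
Bracket: 2^13 = 8192 < 9008 <= 2^14 = 16384
So ceil(log2(9008)) = 14

bits = ceil(log2(9008)) = ceil(13.137) = 14 bits


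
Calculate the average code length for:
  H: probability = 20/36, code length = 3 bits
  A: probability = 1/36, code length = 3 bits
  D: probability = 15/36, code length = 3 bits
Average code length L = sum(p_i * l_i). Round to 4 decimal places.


Weighted contributions p_i * l_i:
  H: (20/36) * 3 = 60/36
  A: (1/36) * 3 = 3/36
  D: (15/36) * 3 = 45/36
Sum = (60 + 3 + 45)/36 = 108/36

L = 108/36 = 3.0000 bits/symbol


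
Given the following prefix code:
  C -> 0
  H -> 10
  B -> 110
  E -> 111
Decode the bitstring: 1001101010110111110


Decoding step by step:
Bits 10 -> H
Bits 0 -> C
Bits 110 -> B
Bits 10 -> H
Bits 10 -> H
Bits 110 -> B
Bits 111 -> E
Bits 110 -> B


Decoded message: HCBHHBEB


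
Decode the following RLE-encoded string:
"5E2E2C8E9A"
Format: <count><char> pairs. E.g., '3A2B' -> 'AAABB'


Expanding each <count><char> pair:
  5E -> 'EEEEE'
  2E -> 'EE'
  2C -> 'CC'
  8E -> 'EEEEEEEE'
  9A -> 'AAAAAAAAA'

Decoded = EEEEEEECCEEEEEEEEAAAAAAAAA


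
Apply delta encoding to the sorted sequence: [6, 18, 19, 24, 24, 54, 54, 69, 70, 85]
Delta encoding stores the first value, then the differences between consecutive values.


First value: 6
Deltas:
  18 - 6 = 12
  19 - 18 = 1
  24 - 19 = 5
  24 - 24 = 0
  54 - 24 = 30
  54 - 54 = 0
  69 - 54 = 15
  70 - 69 = 1
  85 - 70 = 15


Delta encoded: [6, 12, 1, 5, 0, 30, 0, 15, 1, 15]


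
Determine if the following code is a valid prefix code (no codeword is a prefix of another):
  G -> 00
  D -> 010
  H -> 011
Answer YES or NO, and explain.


Checking each pair (does one codeword prefix another?):
  G='00' vs D='010': no prefix
  G='00' vs H='011': no prefix
  D='010' vs G='00': no prefix
  D='010' vs H='011': no prefix
  H='011' vs G='00': no prefix
  H='011' vs D='010': no prefix
No violation found over all pairs.

YES -- this is a valid prefix code. No codeword is a prefix of any other codeword.


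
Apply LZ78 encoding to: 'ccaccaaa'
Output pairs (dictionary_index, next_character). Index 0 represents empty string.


LZ78 encoding steps:
Dictionary: {0: ''}
Step 1: w='' (idx 0), next='c' -> output (0, 'c'), add 'c' as idx 1
Step 2: w='c' (idx 1), next='a' -> output (1, 'a'), add 'ca' as idx 2
Step 3: w='c' (idx 1), next='c' -> output (1, 'c'), add 'cc' as idx 3
Step 4: w='' (idx 0), next='a' -> output (0, 'a'), add 'a' as idx 4
Step 5: w='a' (idx 4), next='a' -> output (4, 'a'), add 'aa' as idx 5


Encoded: [(0, 'c'), (1, 'a'), (1, 'c'), (0, 'a'), (4, 'a')]


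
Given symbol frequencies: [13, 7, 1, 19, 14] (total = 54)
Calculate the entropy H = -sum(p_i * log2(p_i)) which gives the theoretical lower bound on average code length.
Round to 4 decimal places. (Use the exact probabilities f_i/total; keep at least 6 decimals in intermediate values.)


Per-symbol terms -p_i * log2(p_i) with p_i = f_i/54:
  p = 13/54 = 0.240741: log2(p) = -2.054448, -p*log2(p) = 0.494589
  p = 7/54 = 0.129630: log2(p) = -2.947533, -p*log2(p) = 0.382088
  p = 1/54 = 0.018519: log2(p) = -5.754888, -p*log2(p) = 0.106572
  p = 19/54 = 0.351852: log2(p) = -1.506960, -p*log2(p) = 0.530227
  p = 14/54 = 0.259259: log2(p) = -1.947533, -p*log2(p) = 0.504916
H = 0.494589 + 0.382088 + 0.106572 + 0.530227 + 0.504916 = 2.018392

H = 2.0184 bits/symbol


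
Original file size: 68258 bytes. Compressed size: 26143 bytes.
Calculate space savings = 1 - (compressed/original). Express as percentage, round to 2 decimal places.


ratio = compressed/original = 26143/68258 = 0.383003
savings = 1 - ratio = 1 - 0.383003 = 0.616997
as a percentage: 0.616997 * 100 = 61.7%

Space savings = 1 - 26143/68258 = 61.7%


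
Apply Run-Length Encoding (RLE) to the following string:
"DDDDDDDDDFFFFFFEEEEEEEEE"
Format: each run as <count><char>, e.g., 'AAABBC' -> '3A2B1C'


Scanning runs left to right:
  i=0: run of 'D' x 9 -> '9D'
  i=9: run of 'F' x 6 -> '6F'
  i=15: run of 'E' x 9 -> '9E'

RLE = 9D6F9E


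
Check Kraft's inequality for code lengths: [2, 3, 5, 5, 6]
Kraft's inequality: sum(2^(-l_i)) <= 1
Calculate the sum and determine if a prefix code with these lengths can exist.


Sum = 2^(-2) + 2^(-3) + 2^(-5) + 2^(-5) + 2^(-6)
    = 0.25 + 0.125 + 0.03125 + 0.03125 + 0.015625
    = 29/64 = 0.453125
Since 0.453125 <= 1, Kraft's inequality IS satisfied.
A prefix code with these lengths CAN exist.

Kraft sum = 0.453125. Satisfied.


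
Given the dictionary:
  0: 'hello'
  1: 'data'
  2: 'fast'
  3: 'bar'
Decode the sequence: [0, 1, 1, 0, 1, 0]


Look up each index in the dictionary:
  0 -> 'hello'
  1 -> 'data'
  1 -> 'data'
  0 -> 'hello'
  1 -> 'data'
  0 -> 'hello'

Decoded: "hello data data hello data hello"


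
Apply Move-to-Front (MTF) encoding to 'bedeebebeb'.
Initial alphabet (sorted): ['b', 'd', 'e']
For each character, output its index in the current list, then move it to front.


MTF encoding:
'b': index 0 in ['b', 'd', 'e'] -> ['b', 'd', 'e']
'e': index 2 in ['b', 'd', 'e'] -> ['e', 'b', 'd']
'd': index 2 in ['e', 'b', 'd'] -> ['d', 'e', 'b']
'e': index 1 in ['d', 'e', 'b'] -> ['e', 'd', 'b']
'e': index 0 in ['e', 'd', 'b'] -> ['e', 'd', 'b']
'b': index 2 in ['e', 'd', 'b'] -> ['b', 'e', 'd']
'e': index 1 in ['b', 'e', 'd'] -> ['e', 'b', 'd']
'b': index 1 in ['e', 'b', 'd'] -> ['b', 'e', 'd']
'e': index 1 in ['b', 'e', 'd'] -> ['e', 'b', 'd']
'b': index 1 in ['e', 'b', 'd'] -> ['b', 'e', 'd']


Output: [0, 2, 2, 1, 0, 2, 1, 1, 1, 1]


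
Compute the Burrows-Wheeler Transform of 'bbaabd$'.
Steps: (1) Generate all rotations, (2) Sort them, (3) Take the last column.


Rotations (sorted):
  0: $bbaabd -> last char: d
  1: aabd$bb -> last char: b
  2: abd$bba -> last char: a
  3: baabd$b -> last char: b
  4: bbaabd$ -> last char: $
  5: bd$bbaa -> last char: a
  6: d$bbaab -> last char: b


BWT = dbab$ab


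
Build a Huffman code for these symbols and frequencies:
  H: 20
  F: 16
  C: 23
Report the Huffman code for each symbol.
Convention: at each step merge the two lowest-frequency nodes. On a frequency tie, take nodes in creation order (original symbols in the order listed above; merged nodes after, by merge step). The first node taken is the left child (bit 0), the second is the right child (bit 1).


Huffman tree construction:
Step 1: Merge F(16) + H(20) = 36
Step 2: Merge C(23) + (F+H)(36) = 59
Read each symbol's code off the tree from the root (left child = 0, right child = 1).

Codes:
  H: 11 (length 2)
  F: 10 (length 2)
  C: 0 (length 1)
Average code length: 95/59 = 1.6102 bits/symbol


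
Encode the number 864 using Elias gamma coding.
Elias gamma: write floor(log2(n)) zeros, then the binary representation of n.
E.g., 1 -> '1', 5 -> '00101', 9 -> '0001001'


num_bits = floor(log2(864)) + 1 = 10
leading_zeros = num_bits - 1 = 9
binary(864) = 1101100000

Elias gamma(864) = '000000000' + '1101100000' = 0000000001101100000 (19 bits)


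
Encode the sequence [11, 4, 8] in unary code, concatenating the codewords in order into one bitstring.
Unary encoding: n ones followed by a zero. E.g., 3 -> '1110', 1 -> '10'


Encode each number as n ones followed by a terminating 0:
  11 -> 111111111110 (12 bits)
  4 -> 11110 (5 bits)
  8 -> 111111110 (9 bits)
Total length = 12 + 5 + 9 = 26 bits.

Unary([11, 4, 8]) = 11111111111011110111111110 (26 bits)


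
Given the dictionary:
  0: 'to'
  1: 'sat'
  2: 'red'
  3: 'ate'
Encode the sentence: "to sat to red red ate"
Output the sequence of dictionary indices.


Look up each word in the dictionary:
  'to' -> 0
  'sat' -> 1
  'to' -> 0
  'red' -> 2
  'red' -> 2
  'ate' -> 3

Encoded: [0, 1, 0, 2, 2, 3]


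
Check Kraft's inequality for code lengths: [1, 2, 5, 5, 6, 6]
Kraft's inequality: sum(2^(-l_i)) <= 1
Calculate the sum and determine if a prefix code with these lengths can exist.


Sum = 2^(-1) + 2^(-2) + 2^(-5) + 2^(-5) + 2^(-6) + 2^(-6)
    = 0.5 + 0.25 + 0.03125 + 0.03125 + 0.015625 + 0.015625
    = 54/64 = 0.84375
Since 0.84375 <= 1, Kraft's inequality IS satisfied.
A prefix code with these lengths CAN exist.

Kraft sum = 0.84375. Satisfied.


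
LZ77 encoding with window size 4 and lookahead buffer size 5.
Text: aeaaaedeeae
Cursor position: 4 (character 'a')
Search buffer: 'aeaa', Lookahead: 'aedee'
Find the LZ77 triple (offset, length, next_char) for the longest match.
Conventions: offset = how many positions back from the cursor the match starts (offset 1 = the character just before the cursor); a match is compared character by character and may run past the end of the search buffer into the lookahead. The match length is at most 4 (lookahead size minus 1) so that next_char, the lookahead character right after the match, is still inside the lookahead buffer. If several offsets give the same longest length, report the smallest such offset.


Try each offset into the search buffer:
  offset=1 (pos 3, char 'a'): match length 1
  offset=2 (pos 2, char 'a'): match length 1
  offset=3 (pos 1, char 'e'): match length 0
  offset=4 (pos 0, char 'a'): match length 2
Longest match has length 2 at offset 4.
next_char = character at position 4 + 2 = 6 -> 'd'

Best match: offset=4, length=2 (matching 'ae' starting at position 0)
LZ77 triple: (4, 2, 'd')


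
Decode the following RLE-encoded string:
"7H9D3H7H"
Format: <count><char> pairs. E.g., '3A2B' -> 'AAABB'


Expanding each <count><char> pair:
  7H -> 'HHHHHHH'
  9D -> 'DDDDDDDDD'
  3H -> 'HHH'
  7H -> 'HHHHHHH'

Decoded = HHHHHHHDDDDDDDDDHHHHHHHHHH


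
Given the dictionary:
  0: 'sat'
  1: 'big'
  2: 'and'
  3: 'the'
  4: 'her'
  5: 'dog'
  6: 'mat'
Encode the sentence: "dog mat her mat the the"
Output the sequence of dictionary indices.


Look up each word in the dictionary:
  'dog' -> 5
  'mat' -> 6
  'her' -> 4
  'mat' -> 6
  'the' -> 3
  'the' -> 3

Encoded: [5, 6, 4, 6, 3, 3]


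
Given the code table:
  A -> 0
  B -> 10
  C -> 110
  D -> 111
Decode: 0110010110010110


Decoding:
0 -> A
110 -> C
0 -> A
10 -> B
110 -> C
0 -> A
10 -> B
110 -> C


Result: ACABCABC


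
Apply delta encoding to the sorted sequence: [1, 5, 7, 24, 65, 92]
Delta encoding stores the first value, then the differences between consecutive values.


First value: 1
Deltas:
  5 - 1 = 4
  7 - 5 = 2
  24 - 7 = 17
  65 - 24 = 41
  92 - 65 = 27


Delta encoded: [1, 4, 2, 17, 41, 27]


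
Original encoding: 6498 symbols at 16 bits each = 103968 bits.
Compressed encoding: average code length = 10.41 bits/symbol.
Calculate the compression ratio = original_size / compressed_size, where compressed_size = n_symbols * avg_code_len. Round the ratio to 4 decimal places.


original_size = n_symbols * orig_bits = 6498 * 16 = 103968 bits
compressed_size = n_symbols * avg_code_len = 6498 * 10.41 = 67644.18 bits
ratio = original_size / compressed_size = 103968 / 67644.18 = 1.537

Compression ratio = 1.537


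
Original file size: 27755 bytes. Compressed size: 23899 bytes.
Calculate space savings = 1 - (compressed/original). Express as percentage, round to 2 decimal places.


ratio = compressed/original = 23899/27755 = 0.86107
savings = 1 - ratio = 1 - 0.86107 = 0.13893
as a percentage: 0.13893 * 100 = 13.89%

Space savings = 1 - 23899/27755 = 13.89%


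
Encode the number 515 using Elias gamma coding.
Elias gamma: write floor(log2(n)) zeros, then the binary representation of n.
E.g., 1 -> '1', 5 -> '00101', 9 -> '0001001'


num_bits = floor(log2(515)) + 1 = 10
leading_zeros = num_bits - 1 = 9
binary(515) = 1000000011

Elias gamma(515) = '000000000' + '1000000011' = 0000000001000000011 (19 bits)


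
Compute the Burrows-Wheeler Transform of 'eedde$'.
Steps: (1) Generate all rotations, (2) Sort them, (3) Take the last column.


Rotations (sorted):
  0: $eedde -> last char: e
  1: dde$ee -> last char: e
  2: de$eed -> last char: d
  3: e$eedd -> last char: d
  4: edde$e -> last char: e
  5: eedde$ -> last char: $


BWT = eedde$


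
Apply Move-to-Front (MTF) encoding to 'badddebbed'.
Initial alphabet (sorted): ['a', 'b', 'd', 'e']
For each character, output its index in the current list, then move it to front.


MTF encoding:
'b': index 1 in ['a', 'b', 'd', 'e'] -> ['b', 'a', 'd', 'e']
'a': index 1 in ['b', 'a', 'd', 'e'] -> ['a', 'b', 'd', 'e']
'd': index 2 in ['a', 'b', 'd', 'e'] -> ['d', 'a', 'b', 'e']
'd': index 0 in ['d', 'a', 'b', 'e'] -> ['d', 'a', 'b', 'e']
'd': index 0 in ['d', 'a', 'b', 'e'] -> ['d', 'a', 'b', 'e']
'e': index 3 in ['d', 'a', 'b', 'e'] -> ['e', 'd', 'a', 'b']
'b': index 3 in ['e', 'd', 'a', 'b'] -> ['b', 'e', 'd', 'a']
'b': index 0 in ['b', 'e', 'd', 'a'] -> ['b', 'e', 'd', 'a']
'e': index 1 in ['b', 'e', 'd', 'a'] -> ['e', 'b', 'd', 'a']
'd': index 2 in ['e', 'b', 'd', 'a'] -> ['d', 'e', 'b', 'a']


Output: [1, 1, 2, 0, 0, 3, 3, 0, 1, 2]


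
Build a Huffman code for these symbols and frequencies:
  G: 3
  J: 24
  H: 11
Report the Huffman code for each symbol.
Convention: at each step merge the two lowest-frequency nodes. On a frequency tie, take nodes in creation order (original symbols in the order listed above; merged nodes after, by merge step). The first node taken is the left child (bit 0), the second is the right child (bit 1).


Huffman tree construction:
Step 1: Merge G(3) + H(11) = 14
Step 2: Merge (G+H)(14) + J(24) = 38
Read each symbol's code off the tree from the root (left child = 0, right child = 1).

Codes:
  G: 00 (length 2)
  J: 1 (length 1)
  H: 01 (length 2)
Average code length: 52/38 = 1.3684 bits/symbol


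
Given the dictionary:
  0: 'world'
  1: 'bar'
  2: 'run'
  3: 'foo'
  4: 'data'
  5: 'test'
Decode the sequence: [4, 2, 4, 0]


Look up each index in the dictionary:
  4 -> 'data'
  2 -> 'run'
  4 -> 'data'
  0 -> 'world'

Decoded: "data run data world"


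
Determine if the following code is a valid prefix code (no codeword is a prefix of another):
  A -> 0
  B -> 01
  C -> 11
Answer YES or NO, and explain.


Checking each pair (does one codeword prefix another?):
  A='0' vs B='01': prefix -- VIOLATION

NO -- this is NOT a valid prefix code. A (0) is a prefix of B (01).


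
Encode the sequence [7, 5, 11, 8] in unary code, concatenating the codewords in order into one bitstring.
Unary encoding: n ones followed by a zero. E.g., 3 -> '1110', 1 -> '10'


Encode each number as n ones followed by a terminating 0:
  7 -> 11111110 (8 bits)
  5 -> 111110 (6 bits)
  11 -> 111111111110 (12 bits)
  8 -> 111111110 (9 bits)
Total length = 8 + 6 + 12 + 9 = 35 bits.

Unary([7, 5, 11, 8]) = 11111110111110111111111110111111110 (35 bits)


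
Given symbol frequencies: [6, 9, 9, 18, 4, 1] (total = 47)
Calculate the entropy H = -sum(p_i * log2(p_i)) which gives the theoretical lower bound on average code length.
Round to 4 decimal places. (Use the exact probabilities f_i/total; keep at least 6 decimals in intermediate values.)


Per-symbol terms -p_i * log2(p_i) with p_i = f_i/47:
  p = 6/47 = 0.127660: log2(p) = -2.969626, -p*log2(p) = 0.379101
  p = 9/47 = 0.191489: log2(p) = -2.384664, -p*log2(p) = 0.456638
  p = 9/47 = 0.191489: log2(p) = -2.384664, -p*log2(p) = 0.456638
  p = 18/47 = 0.382979: log2(p) = -1.384664, -p*log2(p) = 0.530297
  p = 4/47 = 0.085106: log2(p) = -3.554589, -p*log2(p) = 0.302518
  p = 1/47 = 0.021277: log2(p) = -5.554589, -p*log2(p) = 0.118183
H = 0.379101 + 0.456638 + 0.456638 + 0.530297 + 0.302518 + 0.118183 = 2.243375

H = 2.2434 bits/symbol


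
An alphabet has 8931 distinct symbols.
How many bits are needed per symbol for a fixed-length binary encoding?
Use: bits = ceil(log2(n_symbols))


log2(8931) = 13.1246
Bracket: 2^13 = 8192 < 8931 <= 2^14 = 16384
So ceil(log2(8931)) = 14

bits = ceil(log2(8931)) = ceil(13.1246) = 14 bits


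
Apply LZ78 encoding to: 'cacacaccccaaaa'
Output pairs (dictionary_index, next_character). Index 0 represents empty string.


LZ78 encoding steps:
Dictionary: {0: ''}
Step 1: w='' (idx 0), next='c' -> output (0, 'c'), add 'c' as idx 1
Step 2: w='' (idx 0), next='a' -> output (0, 'a'), add 'a' as idx 2
Step 3: w='c' (idx 1), next='a' -> output (1, 'a'), add 'ca' as idx 3
Step 4: w='ca' (idx 3), next='c' -> output (3, 'c'), add 'cac' as idx 4
Step 5: w='c' (idx 1), next='c' -> output (1, 'c'), add 'cc' as idx 5
Step 6: w='ca' (idx 3), next='a' -> output (3, 'a'), add 'caa' as idx 6
Step 7: w='a' (idx 2), next='a' -> output (2, 'a'), add 'aa' as idx 7


Encoded: [(0, 'c'), (0, 'a'), (1, 'a'), (3, 'c'), (1, 'c'), (3, 'a'), (2, 'a')]


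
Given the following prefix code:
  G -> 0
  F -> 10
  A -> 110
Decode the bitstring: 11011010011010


Decoding step by step:
Bits 110 -> A
Bits 110 -> A
Bits 10 -> F
Bits 0 -> G
Bits 110 -> A
Bits 10 -> F


Decoded message: AAFGAF


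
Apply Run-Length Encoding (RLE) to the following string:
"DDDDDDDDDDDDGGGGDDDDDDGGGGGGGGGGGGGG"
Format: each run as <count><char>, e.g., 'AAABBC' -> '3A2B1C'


Scanning runs left to right:
  i=0: run of 'D' x 12 -> '12D'
  i=12: run of 'G' x 4 -> '4G'
  i=16: run of 'D' x 6 -> '6D'
  i=22: run of 'G' x 14 -> '14G'

RLE = 12D4G6D14G


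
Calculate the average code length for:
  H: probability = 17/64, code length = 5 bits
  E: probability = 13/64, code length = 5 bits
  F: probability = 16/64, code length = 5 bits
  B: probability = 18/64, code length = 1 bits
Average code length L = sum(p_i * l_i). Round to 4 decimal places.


Weighted contributions p_i * l_i:
  H: (17/64) * 5 = 85/64
  E: (13/64) * 5 = 65/64
  F: (16/64) * 5 = 80/64
  B: (18/64) * 1 = 18/64
Sum = (85 + 65 + 80 + 18)/64 = 248/64

L = 248/64 = 3.8750 bits/symbol


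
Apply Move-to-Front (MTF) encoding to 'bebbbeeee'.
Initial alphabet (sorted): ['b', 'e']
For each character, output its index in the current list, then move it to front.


MTF encoding:
'b': index 0 in ['b', 'e'] -> ['b', 'e']
'e': index 1 in ['b', 'e'] -> ['e', 'b']
'b': index 1 in ['e', 'b'] -> ['b', 'e']
'b': index 0 in ['b', 'e'] -> ['b', 'e']
'b': index 0 in ['b', 'e'] -> ['b', 'e']
'e': index 1 in ['b', 'e'] -> ['e', 'b']
'e': index 0 in ['e', 'b'] -> ['e', 'b']
'e': index 0 in ['e', 'b'] -> ['e', 'b']
'e': index 0 in ['e', 'b'] -> ['e', 'b']


Output: [0, 1, 1, 0, 0, 1, 0, 0, 0]


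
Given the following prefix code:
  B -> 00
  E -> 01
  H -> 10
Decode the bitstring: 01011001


Decoding step by step:
Bits 01 -> E
Bits 01 -> E
Bits 10 -> H
Bits 01 -> E


Decoded message: EEHE


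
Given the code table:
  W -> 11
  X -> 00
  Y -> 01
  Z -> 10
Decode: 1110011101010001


Decoding:
11 -> W
10 -> Z
01 -> Y
11 -> W
01 -> Y
01 -> Y
00 -> X
01 -> Y


Result: WZYWYYXY


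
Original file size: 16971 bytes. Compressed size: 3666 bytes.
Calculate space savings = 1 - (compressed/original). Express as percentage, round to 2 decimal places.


ratio = compressed/original = 3666/16971 = 0.216016
savings = 1 - ratio = 1 - 0.216016 = 0.783984
as a percentage: 0.783984 * 100 = 78.4%

Space savings = 1 - 3666/16971 = 78.4%


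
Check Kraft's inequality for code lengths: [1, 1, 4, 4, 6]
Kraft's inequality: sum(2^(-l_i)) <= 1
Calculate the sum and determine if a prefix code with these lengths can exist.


Sum = 2^(-1) + 2^(-1) + 2^(-4) + 2^(-4) + 2^(-6)
    = 0.5 + 0.5 + 0.0625 + 0.0625 + 0.015625
    = 73/64 = 1.140625
Since 1.140625 > 1, Kraft's inequality is NOT satisfied.
A prefix code with these lengths CANNOT exist.

Kraft sum = 1.140625. Not satisfied.


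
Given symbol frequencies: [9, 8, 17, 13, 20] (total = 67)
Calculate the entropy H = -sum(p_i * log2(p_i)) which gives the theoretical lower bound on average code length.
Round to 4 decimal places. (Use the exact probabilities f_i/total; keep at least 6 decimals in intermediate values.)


Per-symbol terms -p_i * log2(p_i) with p_i = f_i/67:
  p = 9/67 = 0.134328: log2(p) = -2.896164, -p*log2(p) = 0.389037
  p = 8/67 = 0.119403: log2(p) = -3.066089, -p*log2(p) = 0.366100
  p = 17/67 = 0.253731: log2(p) = -1.978626, -p*log2(p) = 0.502040
  p = 13/67 = 0.194030: log2(p) = -2.365649, -p*log2(p) = 0.459007
  p = 20/67 = 0.298507: log2(p) = -1.744161, -p*log2(p) = 0.520645
H = 0.389037 + 0.366100 + 0.502040 + 0.459007 + 0.520645 = 2.236829

H = 2.2368 bits/symbol


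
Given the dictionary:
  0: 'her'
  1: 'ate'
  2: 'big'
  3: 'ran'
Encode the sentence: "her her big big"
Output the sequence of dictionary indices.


Look up each word in the dictionary:
  'her' -> 0
  'her' -> 0
  'big' -> 2
  'big' -> 2

Encoded: [0, 0, 2, 2]


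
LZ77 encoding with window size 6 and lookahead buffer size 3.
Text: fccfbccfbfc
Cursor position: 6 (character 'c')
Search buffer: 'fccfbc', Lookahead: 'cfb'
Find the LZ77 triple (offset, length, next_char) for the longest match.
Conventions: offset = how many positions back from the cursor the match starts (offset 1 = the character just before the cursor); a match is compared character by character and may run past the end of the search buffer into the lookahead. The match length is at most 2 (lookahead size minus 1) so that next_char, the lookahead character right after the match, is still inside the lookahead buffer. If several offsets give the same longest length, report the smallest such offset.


Try each offset into the search buffer:
  offset=1 (pos 5, char 'c'): match length 1
  offset=2 (pos 4, char 'b'): match length 0
  offset=3 (pos 3, char 'f'): match length 0
  offset=4 (pos 2, char 'c'): match length 2
  offset=5 (pos 1, char 'c'): match length 1
  offset=6 (pos 0, char 'f'): match length 0
Longest match has length 2 at offset 4.
next_char = character at position 6 + 2 = 8 -> 'b'

Best match: offset=4, length=2 (matching 'cf' starting at position 2)
LZ77 triple: (4, 2, 'b')


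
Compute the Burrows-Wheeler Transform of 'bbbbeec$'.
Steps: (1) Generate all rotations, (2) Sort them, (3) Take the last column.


Rotations (sorted):
  0: $bbbbeec -> last char: c
  1: bbbbeec$ -> last char: $
  2: bbbeec$b -> last char: b
  3: bbeec$bb -> last char: b
  4: beec$bbb -> last char: b
  5: c$bbbbee -> last char: e
  6: ec$bbbbe -> last char: e
  7: eec$bbbb -> last char: b


BWT = c$bbbeeb


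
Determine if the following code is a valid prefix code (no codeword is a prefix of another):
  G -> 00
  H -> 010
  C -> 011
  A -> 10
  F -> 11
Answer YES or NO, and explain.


Checking each pair (does one codeword prefix another?):
  G='00' vs H='010': no prefix
  G='00' vs C='011': no prefix
  G='00' vs A='10': no prefix
  G='00' vs F='11': no prefix
  H='010' vs G='00': no prefix
  H='010' vs C='011': no prefix
  H='010' vs A='10': no prefix
  H='010' vs F='11': no prefix
  C='011' vs G='00': no prefix
  C='011' vs H='010': no prefix
  C='011' vs A='10': no prefix
  C='011' vs F='11': no prefix
  A='10' vs G='00': no prefix
  A='10' vs H='010': no prefix
  A='10' vs C='011': no prefix
  A='10' vs F='11': no prefix
  F='11' vs G='00': no prefix
  F='11' vs H='010': no prefix
  F='11' vs C='011': no prefix
  F='11' vs A='10': no prefix
No violation found over all pairs.

YES -- this is a valid prefix code. No codeword is a prefix of any other codeword.


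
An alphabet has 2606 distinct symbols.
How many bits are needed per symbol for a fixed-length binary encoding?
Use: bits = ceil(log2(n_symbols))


log2(2606) = 11.3476
Bracket: 2^11 = 2048 < 2606 <= 2^12 = 4096
So ceil(log2(2606)) = 12

bits = ceil(log2(2606)) = ceil(11.3476) = 12 bits


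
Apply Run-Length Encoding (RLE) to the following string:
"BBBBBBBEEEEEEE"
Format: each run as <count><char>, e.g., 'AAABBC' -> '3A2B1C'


Scanning runs left to right:
  i=0: run of 'B' x 7 -> '7B'
  i=7: run of 'E' x 7 -> '7E'

RLE = 7B7E


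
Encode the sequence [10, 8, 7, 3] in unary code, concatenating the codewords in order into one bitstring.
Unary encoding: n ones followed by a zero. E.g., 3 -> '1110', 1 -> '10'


Encode each number as n ones followed by a terminating 0:
  10 -> 11111111110 (11 bits)
  8 -> 111111110 (9 bits)
  7 -> 11111110 (8 bits)
  3 -> 1110 (4 bits)
Total length = 11 + 9 + 8 + 4 = 32 bits.

Unary([10, 8, 7, 3]) = 11111111110111111110111111101110 (32 bits)


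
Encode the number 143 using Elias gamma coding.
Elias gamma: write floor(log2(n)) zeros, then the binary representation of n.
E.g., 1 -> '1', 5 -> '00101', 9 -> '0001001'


num_bits = floor(log2(143)) + 1 = 8
leading_zeros = num_bits - 1 = 7
binary(143) = 10001111

Elias gamma(143) = '0000000' + '10001111' = 000000010001111 (15 bits)


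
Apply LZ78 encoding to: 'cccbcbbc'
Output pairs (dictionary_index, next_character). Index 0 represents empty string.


LZ78 encoding steps:
Dictionary: {0: ''}
Step 1: w='' (idx 0), next='c' -> output (0, 'c'), add 'c' as idx 1
Step 2: w='c' (idx 1), next='c' -> output (1, 'c'), add 'cc' as idx 2
Step 3: w='' (idx 0), next='b' -> output (0, 'b'), add 'b' as idx 3
Step 4: w='c' (idx 1), next='b' -> output (1, 'b'), add 'cb' as idx 4
Step 5: w='b' (idx 3), next='c' -> output (3, 'c'), add 'bc' as idx 5


Encoded: [(0, 'c'), (1, 'c'), (0, 'b'), (1, 'b'), (3, 'c')]


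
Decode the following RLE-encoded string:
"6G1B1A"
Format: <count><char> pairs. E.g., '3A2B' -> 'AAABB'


Expanding each <count><char> pair:
  6G -> 'GGGGGG'
  1B -> 'B'
  1A -> 'A'

Decoded = GGGGGGBA


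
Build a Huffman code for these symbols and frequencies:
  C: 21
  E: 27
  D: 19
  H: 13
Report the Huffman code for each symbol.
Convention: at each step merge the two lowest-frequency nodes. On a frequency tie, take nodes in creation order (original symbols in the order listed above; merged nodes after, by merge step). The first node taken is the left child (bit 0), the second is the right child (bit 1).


Huffman tree construction:
Step 1: Merge H(13) + D(19) = 32
Step 2: Merge C(21) + E(27) = 48
Step 3: Merge (H+D)(32) + (C+E)(48) = 80
Read each symbol's code off the tree from the root (left child = 0, right child = 1).

Codes:
  C: 10 (length 2)
  E: 11 (length 2)
  D: 01 (length 2)
  H: 00 (length 2)
Average code length: 160/80 = 2.0000 bits/symbol


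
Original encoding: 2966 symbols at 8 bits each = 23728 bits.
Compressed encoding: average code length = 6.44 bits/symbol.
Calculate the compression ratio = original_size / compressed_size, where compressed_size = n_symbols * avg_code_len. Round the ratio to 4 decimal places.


original_size = n_symbols * orig_bits = 2966 * 8 = 23728 bits
compressed_size = n_symbols * avg_code_len = 2966 * 6.44 = 19101.04 bits
ratio = original_size / compressed_size = 23728 / 19101.04 = 1.2422

Compression ratio = 1.2422


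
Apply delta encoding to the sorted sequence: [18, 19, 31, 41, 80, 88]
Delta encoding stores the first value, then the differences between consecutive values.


First value: 18
Deltas:
  19 - 18 = 1
  31 - 19 = 12
  41 - 31 = 10
  80 - 41 = 39
  88 - 80 = 8


Delta encoded: [18, 1, 12, 10, 39, 8]


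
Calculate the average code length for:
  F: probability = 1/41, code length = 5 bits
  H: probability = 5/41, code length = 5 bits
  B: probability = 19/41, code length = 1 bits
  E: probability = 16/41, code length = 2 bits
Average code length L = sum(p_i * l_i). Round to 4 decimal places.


Weighted contributions p_i * l_i:
  F: (1/41) * 5 = 5/41
  H: (5/41) * 5 = 25/41
  B: (19/41) * 1 = 19/41
  E: (16/41) * 2 = 32/41
Sum = (5 + 25 + 19 + 32)/41 = 81/41

L = 81/41 = 1.9756 bits/symbol


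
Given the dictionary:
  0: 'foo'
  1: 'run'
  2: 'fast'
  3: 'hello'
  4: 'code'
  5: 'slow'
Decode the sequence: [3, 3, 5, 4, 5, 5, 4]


Look up each index in the dictionary:
  3 -> 'hello'
  3 -> 'hello'
  5 -> 'slow'
  4 -> 'code'
  5 -> 'slow'
  5 -> 'slow'
  4 -> 'code'

Decoded: "hello hello slow code slow slow code"


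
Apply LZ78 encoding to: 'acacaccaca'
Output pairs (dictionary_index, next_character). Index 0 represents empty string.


LZ78 encoding steps:
Dictionary: {0: ''}
Step 1: w='' (idx 0), next='a' -> output (0, 'a'), add 'a' as idx 1
Step 2: w='' (idx 0), next='c' -> output (0, 'c'), add 'c' as idx 2
Step 3: w='a' (idx 1), next='c' -> output (1, 'c'), add 'ac' as idx 3
Step 4: w='ac' (idx 3), next='c' -> output (3, 'c'), add 'acc' as idx 4
Step 5: w='ac' (idx 3), next='a' -> output (3, 'a'), add 'aca' as idx 5


Encoded: [(0, 'a'), (0, 'c'), (1, 'c'), (3, 'c'), (3, 'a')]
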